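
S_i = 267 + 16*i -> [267, 283, 299, 315, 331]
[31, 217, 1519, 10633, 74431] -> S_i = 31*7^i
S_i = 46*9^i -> [46, 414, 3726, 33534, 301806]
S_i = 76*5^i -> [76, 380, 1900, 9500, 47500]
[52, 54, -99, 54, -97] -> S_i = Random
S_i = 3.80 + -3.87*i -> [3.8, -0.07, -3.94, -7.81, -11.68]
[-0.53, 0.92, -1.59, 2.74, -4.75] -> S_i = -0.53*(-1.73)^i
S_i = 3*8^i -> [3, 24, 192, 1536, 12288]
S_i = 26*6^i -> [26, 156, 936, 5616, 33696]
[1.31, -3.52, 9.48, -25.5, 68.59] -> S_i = 1.31*(-2.69)^i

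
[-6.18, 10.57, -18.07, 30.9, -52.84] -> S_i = -6.18*(-1.71)^i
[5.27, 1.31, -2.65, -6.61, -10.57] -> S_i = 5.27 + -3.96*i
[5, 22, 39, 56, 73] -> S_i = 5 + 17*i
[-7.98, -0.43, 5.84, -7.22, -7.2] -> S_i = Random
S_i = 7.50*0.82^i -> [7.5, 6.15, 5.04, 4.14, 3.39]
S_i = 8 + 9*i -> [8, 17, 26, 35, 44]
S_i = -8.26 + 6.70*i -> [-8.26, -1.56, 5.14, 11.84, 18.54]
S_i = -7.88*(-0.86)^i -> [-7.88, 6.78, -5.83, 5.01, -4.31]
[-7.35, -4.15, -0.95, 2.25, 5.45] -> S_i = -7.35 + 3.20*i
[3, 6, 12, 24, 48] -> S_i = 3*2^i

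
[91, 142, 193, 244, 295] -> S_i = 91 + 51*i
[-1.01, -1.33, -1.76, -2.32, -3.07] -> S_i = -1.01*1.32^i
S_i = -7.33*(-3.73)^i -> [-7.33, 27.34, -101.98, 380.39, -1418.86]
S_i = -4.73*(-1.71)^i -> [-4.73, 8.09, -13.83, 23.65, -40.44]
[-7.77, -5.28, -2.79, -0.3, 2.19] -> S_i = -7.77 + 2.49*i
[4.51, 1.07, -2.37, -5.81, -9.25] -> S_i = 4.51 + -3.44*i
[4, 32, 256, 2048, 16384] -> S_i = 4*8^i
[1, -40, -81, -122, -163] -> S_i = 1 + -41*i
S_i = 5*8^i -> [5, 40, 320, 2560, 20480]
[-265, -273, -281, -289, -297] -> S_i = -265 + -8*i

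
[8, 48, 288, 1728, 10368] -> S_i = 8*6^i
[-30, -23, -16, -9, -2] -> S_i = -30 + 7*i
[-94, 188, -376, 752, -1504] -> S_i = -94*-2^i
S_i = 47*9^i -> [47, 423, 3807, 34263, 308367]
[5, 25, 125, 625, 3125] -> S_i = 5*5^i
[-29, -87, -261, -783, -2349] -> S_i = -29*3^i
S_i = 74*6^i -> [74, 444, 2664, 15984, 95904]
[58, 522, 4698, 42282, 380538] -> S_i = 58*9^i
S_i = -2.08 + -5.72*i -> [-2.08, -7.8, -13.52, -19.24, -24.96]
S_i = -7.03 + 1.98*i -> [-7.03, -5.05, -3.07, -1.09, 0.89]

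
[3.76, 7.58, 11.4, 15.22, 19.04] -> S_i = 3.76 + 3.82*i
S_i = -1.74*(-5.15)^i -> [-1.74, 8.96, -46.15, 237.67, -1223.99]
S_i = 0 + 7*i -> [0, 7, 14, 21, 28]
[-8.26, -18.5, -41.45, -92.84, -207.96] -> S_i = -8.26*2.24^i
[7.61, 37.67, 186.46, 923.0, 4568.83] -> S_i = 7.61*4.95^i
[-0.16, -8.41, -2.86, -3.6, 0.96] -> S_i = Random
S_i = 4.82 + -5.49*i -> [4.82, -0.67, -6.16, -11.65, -17.14]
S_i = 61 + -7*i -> [61, 54, 47, 40, 33]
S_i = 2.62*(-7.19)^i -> [2.62, -18.84, 135.44, -973.84, 7001.92]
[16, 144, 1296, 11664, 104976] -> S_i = 16*9^i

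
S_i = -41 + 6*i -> [-41, -35, -29, -23, -17]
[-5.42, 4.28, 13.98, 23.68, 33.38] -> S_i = -5.42 + 9.70*i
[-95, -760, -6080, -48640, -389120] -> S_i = -95*8^i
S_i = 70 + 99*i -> [70, 169, 268, 367, 466]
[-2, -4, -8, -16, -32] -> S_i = -2*2^i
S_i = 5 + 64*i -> [5, 69, 133, 197, 261]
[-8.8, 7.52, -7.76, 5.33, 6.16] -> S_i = Random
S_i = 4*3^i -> [4, 12, 36, 108, 324]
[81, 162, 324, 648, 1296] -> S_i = 81*2^i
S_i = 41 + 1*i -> [41, 42, 43, 44, 45]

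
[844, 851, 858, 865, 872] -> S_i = 844 + 7*i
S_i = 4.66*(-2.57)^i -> [4.66, -11.98, 30.78, -79.1, 203.29]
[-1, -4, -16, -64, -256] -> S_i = -1*4^i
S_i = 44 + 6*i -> [44, 50, 56, 62, 68]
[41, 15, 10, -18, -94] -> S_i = Random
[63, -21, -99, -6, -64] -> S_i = Random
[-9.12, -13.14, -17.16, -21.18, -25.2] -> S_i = -9.12 + -4.02*i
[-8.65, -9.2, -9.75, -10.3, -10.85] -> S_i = -8.65 + -0.55*i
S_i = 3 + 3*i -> [3, 6, 9, 12, 15]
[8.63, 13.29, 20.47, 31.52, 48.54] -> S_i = 8.63*1.54^i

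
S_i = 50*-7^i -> [50, -350, 2450, -17150, 120050]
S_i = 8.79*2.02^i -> [8.79, 17.76, 35.87, 72.45, 146.35]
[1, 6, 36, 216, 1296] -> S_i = 1*6^i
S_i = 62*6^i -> [62, 372, 2232, 13392, 80352]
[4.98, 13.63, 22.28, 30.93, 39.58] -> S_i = 4.98 + 8.65*i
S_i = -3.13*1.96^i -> [-3.13, -6.13, -12.02, -23.57, -46.19]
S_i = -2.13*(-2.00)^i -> [-2.13, 4.26, -8.52, 17.04, -34.08]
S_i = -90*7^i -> [-90, -630, -4410, -30870, -216090]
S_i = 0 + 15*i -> [0, 15, 30, 45, 60]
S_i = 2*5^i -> [2, 10, 50, 250, 1250]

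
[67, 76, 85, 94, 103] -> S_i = 67 + 9*i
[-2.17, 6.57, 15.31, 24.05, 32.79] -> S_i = -2.17 + 8.74*i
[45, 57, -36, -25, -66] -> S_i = Random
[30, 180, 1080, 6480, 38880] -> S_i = 30*6^i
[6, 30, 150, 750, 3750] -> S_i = 6*5^i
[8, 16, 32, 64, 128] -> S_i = 8*2^i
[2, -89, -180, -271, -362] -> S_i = 2 + -91*i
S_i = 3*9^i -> [3, 27, 243, 2187, 19683]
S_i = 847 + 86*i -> [847, 933, 1019, 1105, 1191]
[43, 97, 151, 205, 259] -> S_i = 43 + 54*i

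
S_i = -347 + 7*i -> [-347, -340, -333, -326, -319]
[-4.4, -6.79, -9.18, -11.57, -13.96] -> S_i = -4.40 + -2.39*i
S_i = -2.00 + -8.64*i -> [-2.0, -10.64, -19.28, -27.92, -36.56]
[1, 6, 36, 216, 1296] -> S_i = 1*6^i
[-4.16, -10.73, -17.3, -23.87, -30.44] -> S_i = -4.16 + -6.57*i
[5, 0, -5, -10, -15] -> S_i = 5 + -5*i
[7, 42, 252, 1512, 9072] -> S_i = 7*6^i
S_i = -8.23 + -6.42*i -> [-8.23, -14.65, -21.07, -27.49, -33.91]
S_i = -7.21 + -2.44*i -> [-7.21, -9.65, -12.09, -14.53, -16.97]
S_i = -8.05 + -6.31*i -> [-8.05, -14.36, -20.67, -26.98, -33.29]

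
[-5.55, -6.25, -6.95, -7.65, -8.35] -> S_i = -5.55 + -0.70*i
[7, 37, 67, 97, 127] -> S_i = 7 + 30*i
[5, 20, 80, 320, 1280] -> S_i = 5*4^i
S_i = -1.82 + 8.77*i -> [-1.82, 6.95, 15.72, 24.49, 33.26]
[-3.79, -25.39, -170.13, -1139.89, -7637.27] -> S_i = -3.79*6.70^i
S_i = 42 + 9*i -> [42, 51, 60, 69, 78]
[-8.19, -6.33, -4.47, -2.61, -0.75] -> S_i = -8.19 + 1.86*i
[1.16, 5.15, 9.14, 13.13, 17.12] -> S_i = 1.16 + 3.99*i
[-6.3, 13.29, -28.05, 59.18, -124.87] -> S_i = -6.30*(-2.11)^i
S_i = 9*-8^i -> [9, -72, 576, -4608, 36864]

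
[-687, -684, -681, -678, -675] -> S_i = -687 + 3*i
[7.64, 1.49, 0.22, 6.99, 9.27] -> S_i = Random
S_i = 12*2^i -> [12, 24, 48, 96, 192]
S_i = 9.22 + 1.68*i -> [9.22, 10.9, 12.58, 14.26, 15.94]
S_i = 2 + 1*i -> [2, 3, 4, 5, 6]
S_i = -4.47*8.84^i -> [-4.47, -39.51, -349.31, -3087.91, -27297.1]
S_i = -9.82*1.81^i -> [-9.82, -17.77, -32.17, -58.23, -105.4]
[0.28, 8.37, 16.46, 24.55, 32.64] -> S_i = 0.28 + 8.09*i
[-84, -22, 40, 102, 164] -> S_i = -84 + 62*i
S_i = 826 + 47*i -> [826, 873, 920, 967, 1014]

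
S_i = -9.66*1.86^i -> [-9.66, -17.97, -33.42, -62.16, -115.62]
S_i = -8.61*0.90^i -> [-8.61, -7.75, -6.97, -6.28, -5.65]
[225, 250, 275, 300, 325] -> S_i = 225 + 25*i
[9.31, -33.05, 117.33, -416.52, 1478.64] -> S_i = 9.31*(-3.55)^i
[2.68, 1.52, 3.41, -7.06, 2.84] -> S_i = Random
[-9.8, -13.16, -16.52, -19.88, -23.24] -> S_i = -9.80 + -3.36*i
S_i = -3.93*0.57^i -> [-3.93, -2.24, -1.28, -0.73, -0.41]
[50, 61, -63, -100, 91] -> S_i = Random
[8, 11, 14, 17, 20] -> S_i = 8 + 3*i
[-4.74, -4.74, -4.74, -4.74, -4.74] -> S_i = -4.74*1.00^i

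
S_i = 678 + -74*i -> [678, 604, 530, 456, 382]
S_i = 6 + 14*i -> [6, 20, 34, 48, 62]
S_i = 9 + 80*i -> [9, 89, 169, 249, 329]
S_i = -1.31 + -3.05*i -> [-1.31, -4.36, -7.41, -10.46, -13.51]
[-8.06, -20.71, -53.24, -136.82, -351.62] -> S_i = -8.06*2.57^i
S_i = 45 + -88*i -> [45, -43, -131, -219, -307]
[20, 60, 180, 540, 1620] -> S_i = 20*3^i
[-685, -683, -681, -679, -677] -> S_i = -685 + 2*i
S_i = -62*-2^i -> [-62, 124, -248, 496, -992]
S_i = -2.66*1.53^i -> [-2.66, -4.07, -6.23, -9.53, -14.58]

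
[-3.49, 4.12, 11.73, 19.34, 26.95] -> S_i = -3.49 + 7.61*i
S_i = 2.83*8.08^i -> [2.83, 22.87, 184.76, 1492.86, 12062.35]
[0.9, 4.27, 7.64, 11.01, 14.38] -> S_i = 0.90 + 3.37*i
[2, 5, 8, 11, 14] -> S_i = 2 + 3*i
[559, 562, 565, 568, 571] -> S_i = 559 + 3*i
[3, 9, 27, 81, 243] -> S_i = 3*3^i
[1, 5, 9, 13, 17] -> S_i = 1 + 4*i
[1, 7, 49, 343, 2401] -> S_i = 1*7^i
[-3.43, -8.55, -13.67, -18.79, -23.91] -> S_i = -3.43 + -5.12*i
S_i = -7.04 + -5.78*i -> [-7.04, -12.82, -18.6, -24.38, -30.16]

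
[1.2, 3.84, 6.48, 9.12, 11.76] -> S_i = 1.20 + 2.64*i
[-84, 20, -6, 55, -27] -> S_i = Random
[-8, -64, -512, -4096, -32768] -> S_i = -8*8^i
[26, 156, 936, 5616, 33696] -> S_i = 26*6^i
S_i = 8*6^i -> [8, 48, 288, 1728, 10368]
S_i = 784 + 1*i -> [784, 785, 786, 787, 788]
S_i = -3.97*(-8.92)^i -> [-3.97, 35.41, -315.88, 2817.64, -25133.32]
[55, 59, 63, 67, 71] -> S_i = 55 + 4*i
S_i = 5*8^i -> [5, 40, 320, 2560, 20480]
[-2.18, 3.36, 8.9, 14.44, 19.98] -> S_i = -2.18 + 5.54*i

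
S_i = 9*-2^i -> [9, -18, 36, -72, 144]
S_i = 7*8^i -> [7, 56, 448, 3584, 28672]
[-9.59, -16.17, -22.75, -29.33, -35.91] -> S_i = -9.59 + -6.58*i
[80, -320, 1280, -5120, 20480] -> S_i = 80*-4^i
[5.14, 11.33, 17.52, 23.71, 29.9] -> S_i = 5.14 + 6.19*i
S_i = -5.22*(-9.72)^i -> [-5.22, 50.74, -493.18, 4793.68, -46594.6]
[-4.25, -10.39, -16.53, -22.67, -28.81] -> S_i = -4.25 + -6.14*i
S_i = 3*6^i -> [3, 18, 108, 648, 3888]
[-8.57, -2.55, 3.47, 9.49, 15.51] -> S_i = -8.57 + 6.02*i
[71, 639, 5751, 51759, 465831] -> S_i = 71*9^i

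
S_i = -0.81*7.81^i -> [-0.81, -6.33, -49.41, -385.87, -3013.62]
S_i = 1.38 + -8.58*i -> [1.38, -7.2, -15.78, -24.36, -32.94]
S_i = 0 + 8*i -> [0, 8, 16, 24, 32]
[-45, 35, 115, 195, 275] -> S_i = -45 + 80*i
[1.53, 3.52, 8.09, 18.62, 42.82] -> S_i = 1.53*2.30^i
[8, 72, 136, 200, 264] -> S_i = 8 + 64*i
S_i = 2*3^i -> [2, 6, 18, 54, 162]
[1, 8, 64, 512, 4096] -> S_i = 1*8^i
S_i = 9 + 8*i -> [9, 17, 25, 33, 41]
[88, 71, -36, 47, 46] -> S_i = Random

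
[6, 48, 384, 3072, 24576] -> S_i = 6*8^i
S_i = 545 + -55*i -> [545, 490, 435, 380, 325]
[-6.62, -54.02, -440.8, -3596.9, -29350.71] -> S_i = -6.62*8.16^i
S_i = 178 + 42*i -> [178, 220, 262, 304, 346]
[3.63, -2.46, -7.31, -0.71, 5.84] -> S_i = Random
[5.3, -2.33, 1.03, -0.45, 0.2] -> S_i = 5.30*(-0.44)^i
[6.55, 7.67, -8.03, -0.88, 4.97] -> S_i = Random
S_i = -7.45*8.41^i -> [-7.45, -62.65, -526.92, -4431.43, -37268.36]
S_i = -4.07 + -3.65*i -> [-4.07, -7.72, -11.37, -15.02, -18.67]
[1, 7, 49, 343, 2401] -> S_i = 1*7^i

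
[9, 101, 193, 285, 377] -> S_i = 9 + 92*i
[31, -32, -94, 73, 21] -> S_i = Random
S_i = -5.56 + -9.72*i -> [-5.56, -15.28, -25.0, -34.72, -44.44]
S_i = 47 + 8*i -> [47, 55, 63, 71, 79]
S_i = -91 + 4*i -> [-91, -87, -83, -79, -75]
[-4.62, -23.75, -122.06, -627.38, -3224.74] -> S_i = -4.62*5.14^i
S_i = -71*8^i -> [-71, -568, -4544, -36352, -290816]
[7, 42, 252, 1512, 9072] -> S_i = 7*6^i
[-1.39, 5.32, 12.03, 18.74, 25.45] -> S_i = -1.39 + 6.71*i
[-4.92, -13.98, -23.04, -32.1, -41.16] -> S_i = -4.92 + -9.06*i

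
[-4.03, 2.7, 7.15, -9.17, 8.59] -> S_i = Random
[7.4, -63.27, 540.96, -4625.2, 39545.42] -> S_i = 7.40*(-8.55)^i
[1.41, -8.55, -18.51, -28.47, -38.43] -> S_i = 1.41 + -9.96*i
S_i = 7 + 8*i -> [7, 15, 23, 31, 39]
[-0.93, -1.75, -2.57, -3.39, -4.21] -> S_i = -0.93 + -0.82*i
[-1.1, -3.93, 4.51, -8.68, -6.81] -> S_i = Random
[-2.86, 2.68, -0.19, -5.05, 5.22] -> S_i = Random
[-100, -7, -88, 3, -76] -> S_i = Random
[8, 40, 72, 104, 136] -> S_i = 8 + 32*i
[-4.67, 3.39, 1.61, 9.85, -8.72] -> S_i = Random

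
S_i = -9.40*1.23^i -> [-9.4, -11.56, -14.22, -17.49, -21.52]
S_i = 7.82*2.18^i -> [7.82, 17.05, 37.16, 81.02, 176.62]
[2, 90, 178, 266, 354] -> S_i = 2 + 88*i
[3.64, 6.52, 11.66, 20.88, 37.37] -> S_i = 3.64*1.79^i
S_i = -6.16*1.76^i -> [-6.16, -10.84, -19.08, -33.58, -59.11]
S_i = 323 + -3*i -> [323, 320, 317, 314, 311]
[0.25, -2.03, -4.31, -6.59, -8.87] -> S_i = 0.25 + -2.28*i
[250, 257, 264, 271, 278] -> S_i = 250 + 7*i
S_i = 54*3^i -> [54, 162, 486, 1458, 4374]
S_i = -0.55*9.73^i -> [-0.55, -5.35, -52.07, -506.64, -4929.63]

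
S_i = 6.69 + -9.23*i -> [6.69, -2.54, -11.77, -21.0, -30.23]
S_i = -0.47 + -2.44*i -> [-0.47, -2.91, -5.35, -7.79, -10.23]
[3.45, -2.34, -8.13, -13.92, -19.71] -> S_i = 3.45 + -5.79*i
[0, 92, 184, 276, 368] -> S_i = 0 + 92*i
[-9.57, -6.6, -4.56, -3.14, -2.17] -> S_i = -9.57*0.69^i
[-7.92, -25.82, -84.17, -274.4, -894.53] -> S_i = -7.92*3.26^i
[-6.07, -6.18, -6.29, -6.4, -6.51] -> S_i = -6.07 + -0.11*i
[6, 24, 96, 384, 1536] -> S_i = 6*4^i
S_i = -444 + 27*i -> [-444, -417, -390, -363, -336]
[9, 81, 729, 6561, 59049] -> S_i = 9*9^i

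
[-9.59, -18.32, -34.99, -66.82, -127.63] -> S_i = -9.59*1.91^i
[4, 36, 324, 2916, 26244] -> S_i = 4*9^i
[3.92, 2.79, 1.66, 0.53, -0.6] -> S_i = 3.92 + -1.13*i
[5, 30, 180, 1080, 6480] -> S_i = 5*6^i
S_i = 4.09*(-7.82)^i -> [4.09, -31.98, 250.11, -1955.89, 15295.03]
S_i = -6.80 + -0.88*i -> [-6.8, -7.68, -8.56, -9.44, -10.32]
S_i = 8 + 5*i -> [8, 13, 18, 23, 28]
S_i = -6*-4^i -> [-6, 24, -96, 384, -1536]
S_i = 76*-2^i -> [76, -152, 304, -608, 1216]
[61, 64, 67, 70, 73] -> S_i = 61 + 3*i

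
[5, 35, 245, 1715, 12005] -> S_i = 5*7^i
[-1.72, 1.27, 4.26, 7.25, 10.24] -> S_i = -1.72 + 2.99*i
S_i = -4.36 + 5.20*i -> [-4.36, 0.84, 6.04, 11.24, 16.44]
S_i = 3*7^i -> [3, 21, 147, 1029, 7203]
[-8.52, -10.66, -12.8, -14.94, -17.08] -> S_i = -8.52 + -2.14*i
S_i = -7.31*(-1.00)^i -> [-7.31, 7.31, -7.31, 7.31, -7.31]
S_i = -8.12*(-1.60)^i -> [-8.12, 12.99, -20.79, 33.26, -53.22]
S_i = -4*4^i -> [-4, -16, -64, -256, -1024]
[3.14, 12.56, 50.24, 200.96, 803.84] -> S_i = 3.14*4.00^i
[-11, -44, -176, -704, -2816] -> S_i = -11*4^i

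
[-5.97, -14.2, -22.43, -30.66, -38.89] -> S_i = -5.97 + -8.23*i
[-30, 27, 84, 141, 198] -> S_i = -30 + 57*i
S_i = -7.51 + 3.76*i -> [-7.51, -3.75, 0.01, 3.77, 7.53]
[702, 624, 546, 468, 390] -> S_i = 702 + -78*i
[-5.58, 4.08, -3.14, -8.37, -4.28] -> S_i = Random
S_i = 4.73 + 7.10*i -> [4.73, 11.83, 18.93, 26.03, 33.13]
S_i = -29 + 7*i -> [-29, -22, -15, -8, -1]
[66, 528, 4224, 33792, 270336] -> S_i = 66*8^i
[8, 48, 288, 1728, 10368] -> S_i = 8*6^i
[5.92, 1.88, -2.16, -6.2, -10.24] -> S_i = 5.92 + -4.04*i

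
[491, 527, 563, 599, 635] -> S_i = 491 + 36*i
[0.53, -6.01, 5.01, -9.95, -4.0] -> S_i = Random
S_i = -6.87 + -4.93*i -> [-6.87, -11.8, -16.73, -21.66, -26.59]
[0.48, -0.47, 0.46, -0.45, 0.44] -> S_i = 0.48*(-0.98)^i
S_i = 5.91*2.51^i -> [5.91, 14.83, 37.23, 93.46, 234.58]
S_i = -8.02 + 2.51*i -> [-8.02, -5.51, -3.0, -0.49, 2.02]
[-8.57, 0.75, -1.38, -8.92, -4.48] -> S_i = Random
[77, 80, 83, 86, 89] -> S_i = 77 + 3*i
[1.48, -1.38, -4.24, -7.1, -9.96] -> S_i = 1.48 + -2.86*i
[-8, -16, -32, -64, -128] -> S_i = -8*2^i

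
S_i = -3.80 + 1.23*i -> [-3.8, -2.57, -1.34, -0.11, 1.12]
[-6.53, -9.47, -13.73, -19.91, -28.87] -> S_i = -6.53*1.45^i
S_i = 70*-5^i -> [70, -350, 1750, -8750, 43750]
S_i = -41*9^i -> [-41, -369, -3321, -29889, -269001]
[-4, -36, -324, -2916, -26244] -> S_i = -4*9^i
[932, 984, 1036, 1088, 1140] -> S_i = 932 + 52*i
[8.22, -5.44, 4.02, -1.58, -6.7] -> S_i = Random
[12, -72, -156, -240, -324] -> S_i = 12 + -84*i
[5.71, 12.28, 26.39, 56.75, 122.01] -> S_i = 5.71*2.15^i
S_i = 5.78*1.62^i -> [5.78, 9.36, 15.17, 24.57, 39.81]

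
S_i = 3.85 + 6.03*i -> [3.85, 9.88, 15.91, 21.94, 27.97]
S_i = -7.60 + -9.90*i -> [-7.6, -17.5, -27.4, -37.3, -47.2]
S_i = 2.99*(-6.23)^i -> [2.99, -18.63, 116.05, -723.0, 4504.26]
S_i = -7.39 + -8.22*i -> [-7.39, -15.61, -23.83, -32.05, -40.27]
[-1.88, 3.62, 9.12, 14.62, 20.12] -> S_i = -1.88 + 5.50*i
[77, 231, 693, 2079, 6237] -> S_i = 77*3^i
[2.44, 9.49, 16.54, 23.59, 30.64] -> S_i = 2.44 + 7.05*i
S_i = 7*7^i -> [7, 49, 343, 2401, 16807]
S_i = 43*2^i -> [43, 86, 172, 344, 688]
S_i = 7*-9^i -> [7, -63, 567, -5103, 45927]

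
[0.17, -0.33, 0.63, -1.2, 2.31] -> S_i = 0.17*(-1.92)^i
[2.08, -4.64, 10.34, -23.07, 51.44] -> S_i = 2.08*(-2.23)^i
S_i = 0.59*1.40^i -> [0.59, 0.83, 1.16, 1.62, 2.27]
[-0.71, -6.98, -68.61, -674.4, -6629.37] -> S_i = -0.71*9.83^i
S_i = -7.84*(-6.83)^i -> [-7.84, 53.55, -365.73, 2497.92, -17060.78]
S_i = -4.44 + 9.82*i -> [-4.44, 5.38, 15.2, 25.02, 34.84]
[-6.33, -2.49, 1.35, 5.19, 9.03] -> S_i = -6.33 + 3.84*i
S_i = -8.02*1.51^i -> [-8.02, -12.11, -18.29, -27.61, -41.69]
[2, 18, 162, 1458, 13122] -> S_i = 2*9^i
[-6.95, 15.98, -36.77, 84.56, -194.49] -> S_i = -6.95*(-2.30)^i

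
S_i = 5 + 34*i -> [5, 39, 73, 107, 141]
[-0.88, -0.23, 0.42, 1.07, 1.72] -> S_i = -0.88 + 0.65*i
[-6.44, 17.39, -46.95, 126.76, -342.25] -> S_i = -6.44*(-2.70)^i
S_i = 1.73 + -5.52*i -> [1.73, -3.79, -9.31, -14.83, -20.35]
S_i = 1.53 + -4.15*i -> [1.53, -2.62, -6.77, -10.92, -15.07]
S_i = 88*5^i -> [88, 440, 2200, 11000, 55000]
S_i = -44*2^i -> [-44, -88, -176, -352, -704]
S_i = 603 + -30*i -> [603, 573, 543, 513, 483]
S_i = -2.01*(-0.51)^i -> [-2.01, 1.03, -0.52, 0.27, -0.14]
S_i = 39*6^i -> [39, 234, 1404, 8424, 50544]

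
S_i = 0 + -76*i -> [0, -76, -152, -228, -304]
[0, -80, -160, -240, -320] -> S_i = 0 + -80*i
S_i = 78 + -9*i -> [78, 69, 60, 51, 42]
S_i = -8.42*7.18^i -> [-8.42, -60.46, -434.07, -3116.63, -22377.41]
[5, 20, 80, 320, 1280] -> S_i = 5*4^i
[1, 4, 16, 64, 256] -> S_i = 1*4^i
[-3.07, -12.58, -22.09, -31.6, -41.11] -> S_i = -3.07 + -9.51*i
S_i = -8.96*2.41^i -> [-8.96, -21.59, -52.04, -125.42, -302.26]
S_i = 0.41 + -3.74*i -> [0.41, -3.33, -7.07, -10.81, -14.55]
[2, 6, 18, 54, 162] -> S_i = 2*3^i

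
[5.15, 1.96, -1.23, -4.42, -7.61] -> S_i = 5.15 + -3.19*i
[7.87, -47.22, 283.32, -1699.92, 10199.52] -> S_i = 7.87*(-6.00)^i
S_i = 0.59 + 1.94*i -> [0.59, 2.53, 4.47, 6.41, 8.35]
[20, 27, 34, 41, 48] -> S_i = 20 + 7*i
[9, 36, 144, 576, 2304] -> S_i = 9*4^i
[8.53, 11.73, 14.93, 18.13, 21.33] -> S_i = 8.53 + 3.20*i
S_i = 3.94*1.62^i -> [3.94, 6.38, 10.34, 16.75, 27.14]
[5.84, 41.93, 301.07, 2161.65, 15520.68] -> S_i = 5.84*7.18^i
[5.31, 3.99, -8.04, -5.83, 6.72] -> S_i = Random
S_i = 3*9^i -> [3, 27, 243, 2187, 19683]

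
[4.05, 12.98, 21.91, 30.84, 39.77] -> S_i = 4.05 + 8.93*i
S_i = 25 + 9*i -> [25, 34, 43, 52, 61]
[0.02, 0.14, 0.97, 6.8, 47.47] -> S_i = 0.02*6.98^i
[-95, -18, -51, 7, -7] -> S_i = Random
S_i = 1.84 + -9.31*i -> [1.84, -7.47, -16.78, -26.09, -35.4]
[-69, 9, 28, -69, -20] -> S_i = Random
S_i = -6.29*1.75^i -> [-6.29, -11.01, -19.26, -33.71, -58.99]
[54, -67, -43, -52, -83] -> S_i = Random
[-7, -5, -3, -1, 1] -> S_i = -7 + 2*i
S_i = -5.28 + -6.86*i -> [-5.28, -12.14, -19.0, -25.86, -32.72]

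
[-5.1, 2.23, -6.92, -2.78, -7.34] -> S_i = Random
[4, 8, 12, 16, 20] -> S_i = 4 + 4*i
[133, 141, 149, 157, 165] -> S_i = 133 + 8*i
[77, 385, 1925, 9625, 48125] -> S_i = 77*5^i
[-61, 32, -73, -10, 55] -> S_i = Random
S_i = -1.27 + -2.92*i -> [-1.27, -4.19, -7.11, -10.03, -12.95]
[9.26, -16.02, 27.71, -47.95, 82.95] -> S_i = 9.26*(-1.73)^i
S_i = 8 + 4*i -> [8, 12, 16, 20, 24]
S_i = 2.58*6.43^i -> [2.58, 16.59, 106.67, 685.89, 4410.25]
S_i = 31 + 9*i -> [31, 40, 49, 58, 67]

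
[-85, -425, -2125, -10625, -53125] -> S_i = -85*5^i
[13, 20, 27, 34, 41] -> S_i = 13 + 7*i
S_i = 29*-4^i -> [29, -116, 464, -1856, 7424]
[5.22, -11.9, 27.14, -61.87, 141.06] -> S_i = 5.22*(-2.28)^i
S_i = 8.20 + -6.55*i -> [8.2, 1.65, -4.9, -11.45, -18.0]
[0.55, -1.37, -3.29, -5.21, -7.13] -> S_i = 0.55 + -1.92*i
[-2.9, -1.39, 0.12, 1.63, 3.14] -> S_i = -2.90 + 1.51*i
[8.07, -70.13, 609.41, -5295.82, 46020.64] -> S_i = 8.07*(-8.69)^i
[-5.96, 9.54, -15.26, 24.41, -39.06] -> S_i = -5.96*(-1.60)^i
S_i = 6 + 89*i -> [6, 95, 184, 273, 362]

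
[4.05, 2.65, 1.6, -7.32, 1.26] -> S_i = Random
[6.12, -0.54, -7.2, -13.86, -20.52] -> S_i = 6.12 + -6.66*i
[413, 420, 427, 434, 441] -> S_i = 413 + 7*i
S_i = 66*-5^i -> [66, -330, 1650, -8250, 41250]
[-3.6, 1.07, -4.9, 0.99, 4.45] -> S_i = Random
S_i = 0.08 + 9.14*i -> [0.08, 9.22, 18.36, 27.5, 36.64]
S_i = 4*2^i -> [4, 8, 16, 32, 64]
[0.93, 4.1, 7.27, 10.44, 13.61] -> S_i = 0.93 + 3.17*i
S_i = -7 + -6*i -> [-7, -13, -19, -25, -31]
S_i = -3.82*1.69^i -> [-3.82, -6.46, -10.91, -18.44, -31.16]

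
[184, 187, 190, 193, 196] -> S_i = 184 + 3*i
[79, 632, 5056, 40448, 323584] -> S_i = 79*8^i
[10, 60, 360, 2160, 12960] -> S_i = 10*6^i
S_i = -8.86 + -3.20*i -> [-8.86, -12.06, -15.26, -18.46, -21.66]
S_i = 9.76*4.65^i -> [9.76, 45.38, 211.04, 981.32, 4563.12]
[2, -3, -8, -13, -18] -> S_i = 2 + -5*i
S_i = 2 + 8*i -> [2, 10, 18, 26, 34]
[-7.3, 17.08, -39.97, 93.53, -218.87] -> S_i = -7.30*(-2.34)^i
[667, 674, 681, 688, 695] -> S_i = 667 + 7*i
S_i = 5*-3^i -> [5, -15, 45, -135, 405]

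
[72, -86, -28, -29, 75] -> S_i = Random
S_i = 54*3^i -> [54, 162, 486, 1458, 4374]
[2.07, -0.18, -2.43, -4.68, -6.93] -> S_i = 2.07 + -2.25*i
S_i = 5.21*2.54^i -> [5.21, 13.23, 33.61, 85.38, 216.86]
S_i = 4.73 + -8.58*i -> [4.73, -3.85, -12.43, -21.01, -29.59]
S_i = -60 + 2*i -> [-60, -58, -56, -54, -52]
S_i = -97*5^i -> [-97, -485, -2425, -12125, -60625]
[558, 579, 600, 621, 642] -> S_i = 558 + 21*i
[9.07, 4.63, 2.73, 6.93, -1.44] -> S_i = Random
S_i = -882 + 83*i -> [-882, -799, -716, -633, -550]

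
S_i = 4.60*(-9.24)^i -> [4.6, -42.5, 392.74, -3628.89, 33530.94]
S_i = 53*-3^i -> [53, -159, 477, -1431, 4293]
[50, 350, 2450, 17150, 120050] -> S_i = 50*7^i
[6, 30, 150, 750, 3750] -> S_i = 6*5^i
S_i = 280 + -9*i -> [280, 271, 262, 253, 244]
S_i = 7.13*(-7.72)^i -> [7.13, -55.04, 424.94, -3280.51, 25325.54]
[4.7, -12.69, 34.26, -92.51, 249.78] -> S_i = 4.70*(-2.70)^i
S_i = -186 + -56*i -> [-186, -242, -298, -354, -410]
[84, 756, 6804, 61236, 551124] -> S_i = 84*9^i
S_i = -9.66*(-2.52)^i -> [-9.66, 24.34, -61.34, 154.59, -389.56]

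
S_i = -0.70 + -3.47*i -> [-0.7, -4.17, -7.64, -11.11, -14.58]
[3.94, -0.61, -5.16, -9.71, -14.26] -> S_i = 3.94 + -4.55*i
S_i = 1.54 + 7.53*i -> [1.54, 9.07, 16.6, 24.13, 31.66]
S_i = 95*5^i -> [95, 475, 2375, 11875, 59375]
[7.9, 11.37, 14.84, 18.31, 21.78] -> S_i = 7.90 + 3.47*i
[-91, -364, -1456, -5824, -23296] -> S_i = -91*4^i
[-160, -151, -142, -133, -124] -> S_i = -160 + 9*i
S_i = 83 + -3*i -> [83, 80, 77, 74, 71]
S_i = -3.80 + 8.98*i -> [-3.8, 5.18, 14.16, 23.14, 32.12]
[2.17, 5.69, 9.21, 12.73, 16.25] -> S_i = 2.17 + 3.52*i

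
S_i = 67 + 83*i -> [67, 150, 233, 316, 399]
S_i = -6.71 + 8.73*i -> [-6.71, 2.02, 10.75, 19.48, 28.21]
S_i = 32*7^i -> [32, 224, 1568, 10976, 76832]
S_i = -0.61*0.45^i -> [-0.61, -0.27, -0.12, -0.06, -0.03]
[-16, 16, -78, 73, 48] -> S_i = Random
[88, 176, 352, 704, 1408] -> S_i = 88*2^i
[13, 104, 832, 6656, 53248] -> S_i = 13*8^i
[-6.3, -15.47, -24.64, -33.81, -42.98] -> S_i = -6.30 + -9.17*i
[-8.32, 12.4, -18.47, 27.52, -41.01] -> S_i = -8.32*(-1.49)^i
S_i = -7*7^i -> [-7, -49, -343, -2401, -16807]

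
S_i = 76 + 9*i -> [76, 85, 94, 103, 112]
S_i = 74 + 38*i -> [74, 112, 150, 188, 226]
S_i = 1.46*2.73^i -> [1.46, 3.99, 10.88, 29.71, 81.1]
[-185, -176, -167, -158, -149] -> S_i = -185 + 9*i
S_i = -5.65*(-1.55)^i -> [-5.65, 8.76, -13.57, 21.04, -32.61]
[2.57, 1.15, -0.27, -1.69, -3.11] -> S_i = 2.57 + -1.42*i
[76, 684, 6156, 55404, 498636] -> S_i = 76*9^i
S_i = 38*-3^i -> [38, -114, 342, -1026, 3078]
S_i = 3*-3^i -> [3, -9, 27, -81, 243]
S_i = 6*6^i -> [6, 36, 216, 1296, 7776]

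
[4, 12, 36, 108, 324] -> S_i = 4*3^i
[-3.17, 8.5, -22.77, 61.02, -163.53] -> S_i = -3.17*(-2.68)^i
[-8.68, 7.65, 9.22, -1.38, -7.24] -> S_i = Random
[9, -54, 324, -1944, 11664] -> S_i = 9*-6^i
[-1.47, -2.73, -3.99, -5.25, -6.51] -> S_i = -1.47 + -1.26*i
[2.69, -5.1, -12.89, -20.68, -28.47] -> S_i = 2.69 + -7.79*i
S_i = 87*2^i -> [87, 174, 348, 696, 1392]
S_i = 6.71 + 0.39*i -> [6.71, 7.1, 7.49, 7.88, 8.27]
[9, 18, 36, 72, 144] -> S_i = 9*2^i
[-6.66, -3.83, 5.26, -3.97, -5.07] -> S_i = Random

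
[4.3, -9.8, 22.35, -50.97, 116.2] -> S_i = 4.30*(-2.28)^i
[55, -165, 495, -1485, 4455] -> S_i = 55*-3^i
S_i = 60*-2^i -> [60, -120, 240, -480, 960]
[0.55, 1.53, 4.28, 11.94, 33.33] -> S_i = 0.55*2.79^i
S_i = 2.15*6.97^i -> [2.15, 14.99, 104.45, 728.01, 5074.22]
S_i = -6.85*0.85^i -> [-6.85, -5.82, -4.95, -4.21, -3.58]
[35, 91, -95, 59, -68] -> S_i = Random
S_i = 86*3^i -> [86, 258, 774, 2322, 6966]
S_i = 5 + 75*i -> [5, 80, 155, 230, 305]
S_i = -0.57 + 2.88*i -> [-0.57, 2.31, 5.19, 8.07, 10.95]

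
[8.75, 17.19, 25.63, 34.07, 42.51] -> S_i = 8.75 + 8.44*i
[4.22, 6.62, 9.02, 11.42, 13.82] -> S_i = 4.22 + 2.40*i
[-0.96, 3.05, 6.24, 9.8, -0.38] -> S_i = Random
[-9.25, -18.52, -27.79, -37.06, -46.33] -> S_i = -9.25 + -9.27*i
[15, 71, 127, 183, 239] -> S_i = 15 + 56*i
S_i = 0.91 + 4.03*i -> [0.91, 4.94, 8.97, 13.0, 17.03]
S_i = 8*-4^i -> [8, -32, 128, -512, 2048]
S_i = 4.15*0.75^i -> [4.15, 3.11, 2.33, 1.75, 1.31]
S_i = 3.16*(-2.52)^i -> [3.16, -7.96, 20.07, -50.57, 127.44]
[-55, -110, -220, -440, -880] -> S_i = -55*2^i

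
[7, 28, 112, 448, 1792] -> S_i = 7*4^i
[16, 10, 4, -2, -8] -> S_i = 16 + -6*i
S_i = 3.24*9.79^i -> [3.24, 31.72, 310.53, 3040.14, 29762.94]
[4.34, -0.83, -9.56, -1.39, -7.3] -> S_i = Random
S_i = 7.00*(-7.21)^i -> [7.0, -50.47, 363.89, -2623.64, 18916.43]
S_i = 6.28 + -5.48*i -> [6.28, 0.8, -4.68, -10.16, -15.64]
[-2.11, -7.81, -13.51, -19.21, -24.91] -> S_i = -2.11 + -5.70*i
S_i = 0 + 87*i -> [0, 87, 174, 261, 348]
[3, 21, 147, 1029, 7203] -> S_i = 3*7^i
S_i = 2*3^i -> [2, 6, 18, 54, 162]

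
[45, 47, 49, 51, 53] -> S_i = 45 + 2*i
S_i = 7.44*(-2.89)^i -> [7.44, -21.5, 62.14, -179.58, 519.0]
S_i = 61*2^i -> [61, 122, 244, 488, 976]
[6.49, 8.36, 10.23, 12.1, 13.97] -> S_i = 6.49 + 1.87*i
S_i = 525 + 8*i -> [525, 533, 541, 549, 557]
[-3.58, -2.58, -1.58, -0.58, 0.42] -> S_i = -3.58 + 1.00*i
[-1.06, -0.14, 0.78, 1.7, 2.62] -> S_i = -1.06 + 0.92*i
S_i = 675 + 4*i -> [675, 679, 683, 687, 691]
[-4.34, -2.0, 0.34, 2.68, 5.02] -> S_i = -4.34 + 2.34*i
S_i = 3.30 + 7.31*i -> [3.3, 10.61, 17.92, 25.23, 32.54]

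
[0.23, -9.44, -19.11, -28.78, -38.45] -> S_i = 0.23 + -9.67*i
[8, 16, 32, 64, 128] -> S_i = 8*2^i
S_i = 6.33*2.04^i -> [6.33, 12.91, 26.34, 53.74, 109.63]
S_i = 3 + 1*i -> [3, 4, 5, 6, 7]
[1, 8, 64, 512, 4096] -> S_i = 1*8^i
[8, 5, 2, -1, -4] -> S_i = 8 + -3*i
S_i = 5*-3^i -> [5, -15, 45, -135, 405]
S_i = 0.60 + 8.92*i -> [0.6, 9.52, 18.44, 27.36, 36.28]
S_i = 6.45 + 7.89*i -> [6.45, 14.34, 22.23, 30.12, 38.01]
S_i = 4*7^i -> [4, 28, 196, 1372, 9604]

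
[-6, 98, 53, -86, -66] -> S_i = Random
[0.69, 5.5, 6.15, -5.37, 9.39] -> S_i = Random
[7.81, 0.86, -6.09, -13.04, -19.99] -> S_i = 7.81 + -6.95*i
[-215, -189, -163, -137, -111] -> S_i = -215 + 26*i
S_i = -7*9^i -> [-7, -63, -567, -5103, -45927]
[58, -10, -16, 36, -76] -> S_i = Random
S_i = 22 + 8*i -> [22, 30, 38, 46, 54]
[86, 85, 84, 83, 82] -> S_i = 86 + -1*i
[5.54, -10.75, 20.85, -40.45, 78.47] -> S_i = 5.54*(-1.94)^i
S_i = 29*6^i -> [29, 174, 1044, 6264, 37584]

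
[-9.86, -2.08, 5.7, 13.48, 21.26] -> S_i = -9.86 + 7.78*i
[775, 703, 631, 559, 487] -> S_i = 775 + -72*i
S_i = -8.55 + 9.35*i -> [-8.55, 0.8, 10.15, 19.5, 28.85]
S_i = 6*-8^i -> [6, -48, 384, -3072, 24576]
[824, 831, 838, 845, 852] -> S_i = 824 + 7*i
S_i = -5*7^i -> [-5, -35, -245, -1715, -12005]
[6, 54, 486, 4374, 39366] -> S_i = 6*9^i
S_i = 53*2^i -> [53, 106, 212, 424, 848]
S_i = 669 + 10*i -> [669, 679, 689, 699, 709]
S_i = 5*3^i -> [5, 15, 45, 135, 405]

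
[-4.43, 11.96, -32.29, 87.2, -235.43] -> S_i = -4.43*(-2.70)^i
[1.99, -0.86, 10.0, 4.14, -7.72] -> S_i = Random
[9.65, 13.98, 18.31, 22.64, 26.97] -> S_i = 9.65 + 4.33*i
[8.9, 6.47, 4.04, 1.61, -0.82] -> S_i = 8.90 + -2.43*i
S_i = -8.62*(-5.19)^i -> [-8.62, 44.74, -232.19, 1205.06, -6254.27]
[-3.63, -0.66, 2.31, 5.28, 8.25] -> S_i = -3.63 + 2.97*i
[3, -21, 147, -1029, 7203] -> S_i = 3*-7^i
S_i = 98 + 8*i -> [98, 106, 114, 122, 130]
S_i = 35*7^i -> [35, 245, 1715, 12005, 84035]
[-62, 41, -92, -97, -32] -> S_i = Random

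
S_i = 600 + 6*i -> [600, 606, 612, 618, 624]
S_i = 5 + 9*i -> [5, 14, 23, 32, 41]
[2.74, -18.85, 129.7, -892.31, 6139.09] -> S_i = 2.74*(-6.88)^i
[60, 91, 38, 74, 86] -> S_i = Random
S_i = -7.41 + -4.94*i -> [-7.41, -12.35, -17.29, -22.23, -27.17]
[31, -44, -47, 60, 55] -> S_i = Random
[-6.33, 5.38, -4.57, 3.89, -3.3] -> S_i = -6.33*(-0.85)^i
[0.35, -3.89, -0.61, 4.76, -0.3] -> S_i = Random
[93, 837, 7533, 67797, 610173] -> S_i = 93*9^i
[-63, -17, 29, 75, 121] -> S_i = -63 + 46*i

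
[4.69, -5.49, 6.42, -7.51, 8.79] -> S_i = 4.69*(-1.17)^i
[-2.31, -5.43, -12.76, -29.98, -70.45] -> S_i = -2.31*2.35^i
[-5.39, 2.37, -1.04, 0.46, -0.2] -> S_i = -5.39*(-0.44)^i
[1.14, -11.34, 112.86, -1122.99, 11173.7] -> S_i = 1.14*(-9.95)^i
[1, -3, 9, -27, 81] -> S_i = 1*-3^i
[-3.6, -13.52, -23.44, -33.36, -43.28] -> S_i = -3.60 + -9.92*i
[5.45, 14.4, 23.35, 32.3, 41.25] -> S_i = 5.45 + 8.95*i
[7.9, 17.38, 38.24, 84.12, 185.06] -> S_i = 7.90*2.20^i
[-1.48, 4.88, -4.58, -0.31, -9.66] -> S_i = Random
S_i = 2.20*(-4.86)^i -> [2.2, -10.69, 51.96, -252.54, 1227.35]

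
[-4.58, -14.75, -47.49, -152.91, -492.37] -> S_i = -4.58*3.22^i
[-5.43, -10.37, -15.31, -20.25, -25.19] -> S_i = -5.43 + -4.94*i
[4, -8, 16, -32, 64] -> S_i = 4*-2^i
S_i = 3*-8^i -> [3, -24, 192, -1536, 12288]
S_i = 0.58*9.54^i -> [0.58, 5.53, 52.79, 503.59, 4804.2]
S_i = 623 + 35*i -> [623, 658, 693, 728, 763]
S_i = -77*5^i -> [-77, -385, -1925, -9625, -48125]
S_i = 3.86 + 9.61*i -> [3.86, 13.47, 23.08, 32.69, 42.3]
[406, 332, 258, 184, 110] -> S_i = 406 + -74*i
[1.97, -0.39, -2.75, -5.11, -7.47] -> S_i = 1.97 + -2.36*i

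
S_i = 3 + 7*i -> [3, 10, 17, 24, 31]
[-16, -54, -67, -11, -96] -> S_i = Random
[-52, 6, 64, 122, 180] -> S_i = -52 + 58*i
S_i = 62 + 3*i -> [62, 65, 68, 71, 74]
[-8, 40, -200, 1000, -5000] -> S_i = -8*-5^i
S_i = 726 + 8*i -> [726, 734, 742, 750, 758]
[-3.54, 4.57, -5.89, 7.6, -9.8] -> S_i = -3.54*(-1.29)^i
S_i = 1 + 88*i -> [1, 89, 177, 265, 353]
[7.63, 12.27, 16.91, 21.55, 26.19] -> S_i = 7.63 + 4.64*i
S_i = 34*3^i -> [34, 102, 306, 918, 2754]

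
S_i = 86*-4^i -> [86, -344, 1376, -5504, 22016]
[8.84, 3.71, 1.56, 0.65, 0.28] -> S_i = 8.84*0.42^i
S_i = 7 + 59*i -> [7, 66, 125, 184, 243]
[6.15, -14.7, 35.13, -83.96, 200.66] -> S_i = 6.15*(-2.39)^i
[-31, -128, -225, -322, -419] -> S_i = -31 + -97*i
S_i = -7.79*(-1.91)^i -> [-7.79, 14.88, -28.42, 54.28, -103.67]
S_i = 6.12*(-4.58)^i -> [6.12, -28.03, 128.38, -587.96, 2692.86]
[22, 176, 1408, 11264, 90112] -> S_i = 22*8^i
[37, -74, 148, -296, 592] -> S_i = 37*-2^i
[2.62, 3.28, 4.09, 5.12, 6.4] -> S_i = 2.62*1.25^i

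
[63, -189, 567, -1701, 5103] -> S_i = 63*-3^i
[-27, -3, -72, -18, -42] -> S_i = Random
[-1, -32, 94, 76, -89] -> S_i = Random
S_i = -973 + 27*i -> [-973, -946, -919, -892, -865]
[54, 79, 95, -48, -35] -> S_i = Random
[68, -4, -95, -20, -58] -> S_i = Random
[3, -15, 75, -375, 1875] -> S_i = 3*-5^i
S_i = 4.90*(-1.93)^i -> [4.9, -9.46, 18.25, -35.23, 67.99]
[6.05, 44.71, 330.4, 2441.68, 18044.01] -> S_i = 6.05*7.39^i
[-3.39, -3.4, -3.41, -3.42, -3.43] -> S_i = -3.39 + -0.01*i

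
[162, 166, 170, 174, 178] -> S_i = 162 + 4*i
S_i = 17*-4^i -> [17, -68, 272, -1088, 4352]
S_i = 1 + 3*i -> [1, 4, 7, 10, 13]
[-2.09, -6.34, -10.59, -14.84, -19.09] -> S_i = -2.09 + -4.25*i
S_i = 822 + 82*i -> [822, 904, 986, 1068, 1150]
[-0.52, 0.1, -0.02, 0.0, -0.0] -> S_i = -0.52*(-0.20)^i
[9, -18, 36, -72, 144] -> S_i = 9*-2^i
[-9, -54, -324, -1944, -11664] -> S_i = -9*6^i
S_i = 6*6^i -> [6, 36, 216, 1296, 7776]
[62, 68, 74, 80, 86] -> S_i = 62 + 6*i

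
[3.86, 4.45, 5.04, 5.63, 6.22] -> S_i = 3.86 + 0.59*i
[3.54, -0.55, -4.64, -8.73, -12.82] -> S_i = 3.54 + -4.09*i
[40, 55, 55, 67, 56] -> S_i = Random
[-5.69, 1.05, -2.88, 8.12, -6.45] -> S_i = Random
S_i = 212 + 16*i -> [212, 228, 244, 260, 276]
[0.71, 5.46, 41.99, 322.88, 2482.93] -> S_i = 0.71*7.69^i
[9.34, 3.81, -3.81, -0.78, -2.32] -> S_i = Random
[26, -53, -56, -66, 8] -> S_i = Random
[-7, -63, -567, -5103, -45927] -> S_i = -7*9^i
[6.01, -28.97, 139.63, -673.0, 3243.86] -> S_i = 6.01*(-4.82)^i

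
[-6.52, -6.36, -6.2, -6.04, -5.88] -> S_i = -6.52 + 0.16*i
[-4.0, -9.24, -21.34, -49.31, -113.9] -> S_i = -4.00*2.31^i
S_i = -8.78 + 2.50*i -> [-8.78, -6.28, -3.78, -1.28, 1.22]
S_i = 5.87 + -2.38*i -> [5.87, 3.49, 1.11, -1.27, -3.65]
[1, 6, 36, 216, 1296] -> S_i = 1*6^i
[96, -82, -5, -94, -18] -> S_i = Random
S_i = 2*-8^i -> [2, -16, 128, -1024, 8192]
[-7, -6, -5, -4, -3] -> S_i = -7 + 1*i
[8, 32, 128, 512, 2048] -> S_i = 8*4^i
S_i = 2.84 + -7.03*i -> [2.84, -4.19, -11.22, -18.25, -25.28]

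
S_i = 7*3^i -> [7, 21, 63, 189, 567]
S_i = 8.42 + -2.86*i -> [8.42, 5.56, 2.7, -0.16, -3.02]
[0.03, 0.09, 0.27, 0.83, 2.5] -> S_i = 0.03*3.02^i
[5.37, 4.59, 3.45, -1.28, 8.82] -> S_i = Random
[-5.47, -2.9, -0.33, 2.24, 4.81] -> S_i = -5.47 + 2.57*i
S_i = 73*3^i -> [73, 219, 657, 1971, 5913]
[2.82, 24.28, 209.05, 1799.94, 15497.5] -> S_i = 2.82*8.61^i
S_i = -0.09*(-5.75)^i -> [-0.09, 0.52, -2.98, 17.11, -98.38]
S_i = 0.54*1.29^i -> [0.54, 0.7, 0.9, 1.16, 1.5]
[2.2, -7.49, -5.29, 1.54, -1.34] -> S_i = Random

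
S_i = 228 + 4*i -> [228, 232, 236, 240, 244]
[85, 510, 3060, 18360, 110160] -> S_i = 85*6^i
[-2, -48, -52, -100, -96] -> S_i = Random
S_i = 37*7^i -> [37, 259, 1813, 12691, 88837]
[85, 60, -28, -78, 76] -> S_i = Random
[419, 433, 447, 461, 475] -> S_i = 419 + 14*i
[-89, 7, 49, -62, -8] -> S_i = Random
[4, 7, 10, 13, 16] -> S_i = 4 + 3*i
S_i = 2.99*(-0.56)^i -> [2.99, -1.67, 0.94, -0.53, 0.29]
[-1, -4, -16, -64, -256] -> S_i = -1*4^i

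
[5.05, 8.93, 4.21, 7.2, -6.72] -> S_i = Random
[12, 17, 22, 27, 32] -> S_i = 12 + 5*i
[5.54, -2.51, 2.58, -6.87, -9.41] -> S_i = Random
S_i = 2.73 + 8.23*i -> [2.73, 10.96, 19.19, 27.42, 35.65]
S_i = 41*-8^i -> [41, -328, 2624, -20992, 167936]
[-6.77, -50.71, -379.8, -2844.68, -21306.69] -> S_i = -6.77*7.49^i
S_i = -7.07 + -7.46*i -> [-7.07, -14.53, -21.99, -29.45, -36.91]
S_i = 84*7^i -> [84, 588, 4116, 28812, 201684]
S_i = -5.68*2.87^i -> [-5.68, -16.3, -46.79, -134.27, -385.37]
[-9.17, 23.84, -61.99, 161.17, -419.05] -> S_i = -9.17*(-2.60)^i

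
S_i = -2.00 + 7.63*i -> [-2.0, 5.63, 13.26, 20.89, 28.52]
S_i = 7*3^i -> [7, 21, 63, 189, 567]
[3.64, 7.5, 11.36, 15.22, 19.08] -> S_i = 3.64 + 3.86*i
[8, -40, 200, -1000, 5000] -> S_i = 8*-5^i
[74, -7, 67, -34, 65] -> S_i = Random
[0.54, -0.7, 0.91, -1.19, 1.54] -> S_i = 0.54*(-1.30)^i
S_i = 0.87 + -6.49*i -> [0.87, -5.62, -12.11, -18.6, -25.09]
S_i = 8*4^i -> [8, 32, 128, 512, 2048]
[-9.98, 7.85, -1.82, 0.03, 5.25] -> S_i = Random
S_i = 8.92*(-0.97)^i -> [8.92, -8.65, 8.39, -8.14, 7.9]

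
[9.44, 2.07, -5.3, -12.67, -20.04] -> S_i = 9.44 + -7.37*i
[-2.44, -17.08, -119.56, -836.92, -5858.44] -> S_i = -2.44*7.00^i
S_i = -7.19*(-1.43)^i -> [-7.19, 10.28, -14.7, 21.03, -30.07]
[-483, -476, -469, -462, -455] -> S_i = -483 + 7*i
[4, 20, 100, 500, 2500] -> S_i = 4*5^i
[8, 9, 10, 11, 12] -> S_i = 8 + 1*i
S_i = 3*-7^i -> [3, -21, 147, -1029, 7203]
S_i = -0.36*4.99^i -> [-0.36, -1.8, -8.96, -44.73, -223.21]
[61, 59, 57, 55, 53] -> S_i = 61 + -2*i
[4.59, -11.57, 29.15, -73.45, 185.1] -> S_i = 4.59*(-2.52)^i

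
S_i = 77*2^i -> [77, 154, 308, 616, 1232]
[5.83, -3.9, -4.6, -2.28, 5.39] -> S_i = Random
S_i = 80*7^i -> [80, 560, 3920, 27440, 192080]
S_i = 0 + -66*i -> [0, -66, -132, -198, -264]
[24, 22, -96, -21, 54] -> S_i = Random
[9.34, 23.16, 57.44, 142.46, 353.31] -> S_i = 9.34*2.48^i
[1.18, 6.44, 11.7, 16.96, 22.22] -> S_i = 1.18 + 5.26*i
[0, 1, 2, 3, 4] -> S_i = 0 + 1*i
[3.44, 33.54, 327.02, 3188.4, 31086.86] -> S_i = 3.44*9.75^i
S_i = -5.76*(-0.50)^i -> [-5.76, 2.88, -1.44, 0.72, -0.36]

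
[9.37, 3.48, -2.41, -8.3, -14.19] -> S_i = 9.37 + -5.89*i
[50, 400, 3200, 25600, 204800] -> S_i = 50*8^i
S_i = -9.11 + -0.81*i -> [-9.11, -9.92, -10.73, -11.54, -12.35]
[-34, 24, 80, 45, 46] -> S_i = Random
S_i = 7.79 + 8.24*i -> [7.79, 16.03, 24.27, 32.51, 40.75]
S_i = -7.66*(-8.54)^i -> [-7.66, 65.42, -558.66, 4770.92, -40743.68]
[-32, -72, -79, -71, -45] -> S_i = Random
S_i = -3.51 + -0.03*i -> [-3.51, -3.54, -3.57, -3.6, -3.63]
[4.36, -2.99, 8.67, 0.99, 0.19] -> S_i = Random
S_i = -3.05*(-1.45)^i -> [-3.05, 4.42, -6.41, 9.3, -13.48]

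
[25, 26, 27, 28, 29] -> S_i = 25 + 1*i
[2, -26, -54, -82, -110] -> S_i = 2 + -28*i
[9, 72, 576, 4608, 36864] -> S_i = 9*8^i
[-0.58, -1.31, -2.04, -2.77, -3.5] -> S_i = -0.58 + -0.73*i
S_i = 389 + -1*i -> [389, 388, 387, 386, 385]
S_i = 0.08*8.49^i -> [0.08, 0.68, 5.77, 48.96, 415.64]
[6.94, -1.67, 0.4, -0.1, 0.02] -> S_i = 6.94*(-0.24)^i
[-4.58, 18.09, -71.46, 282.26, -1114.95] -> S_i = -4.58*(-3.95)^i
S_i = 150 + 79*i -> [150, 229, 308, 387, 466]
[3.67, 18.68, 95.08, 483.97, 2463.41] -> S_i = 3.67*5.09^i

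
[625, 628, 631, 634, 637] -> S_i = 625 + 3*i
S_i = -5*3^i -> [-5, -15, -45, -135, -405]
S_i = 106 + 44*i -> [106, 150, 194, 238, 282]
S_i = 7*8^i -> [7, 56, 448, 3584, 28672]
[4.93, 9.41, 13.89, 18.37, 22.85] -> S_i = 4.93 + 4.48*i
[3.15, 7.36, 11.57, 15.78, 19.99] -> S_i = 3.15 + 4.21*i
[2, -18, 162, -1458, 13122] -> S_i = 2*-9^i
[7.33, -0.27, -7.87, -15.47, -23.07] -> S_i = 7.33 + -7.60*i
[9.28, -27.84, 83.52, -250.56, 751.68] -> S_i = 9.28*(-3.00)^i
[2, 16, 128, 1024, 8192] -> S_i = 2*8^i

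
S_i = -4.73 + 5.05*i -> [-4.73, 0.32, 5.37, 10.42, 15.47]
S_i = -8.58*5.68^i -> [-8.58, -48.73, -276.81, -1572.29, -8930.6]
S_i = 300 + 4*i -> [300, 304, 308, 312, 316]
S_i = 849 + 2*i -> [849, 851, 853, 855, 857]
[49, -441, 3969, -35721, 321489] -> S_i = 49*-9^i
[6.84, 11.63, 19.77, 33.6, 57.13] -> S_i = 6.84*1.70^i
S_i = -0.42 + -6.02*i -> [-0.42, -6.44, -12.46, -18.48, -24.5]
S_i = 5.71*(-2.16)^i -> [5.71, -12.33, 26.64, -57.54, 124.29]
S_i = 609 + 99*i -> [609, 708, 807, 906, 1005]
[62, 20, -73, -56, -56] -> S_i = Random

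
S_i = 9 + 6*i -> [9, 15, 21, 27, 33]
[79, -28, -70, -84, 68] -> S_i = Random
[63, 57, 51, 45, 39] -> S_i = 63 + -6*i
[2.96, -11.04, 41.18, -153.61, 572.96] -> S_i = 2.96*(-3.73)^i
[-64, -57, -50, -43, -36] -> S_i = -64 + 7*i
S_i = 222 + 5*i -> [222, 227, 232, 237, 242]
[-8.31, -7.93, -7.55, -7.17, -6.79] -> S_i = -8.31 + 0.38*i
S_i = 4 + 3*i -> [4, 7, 10, 13, 16]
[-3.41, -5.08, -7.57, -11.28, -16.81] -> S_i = -3.41*1.49^i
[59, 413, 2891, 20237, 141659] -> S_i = 59*7^i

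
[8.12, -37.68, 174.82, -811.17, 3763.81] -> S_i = 8.12*(-4.64)^i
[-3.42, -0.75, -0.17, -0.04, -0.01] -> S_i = -3.42*0.22^i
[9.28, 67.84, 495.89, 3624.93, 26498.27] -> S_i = 9.28*7.31^i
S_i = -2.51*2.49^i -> [-2.51, -6.25, -15.56, -38.75, -96.49]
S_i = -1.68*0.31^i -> [-1.68, -0.52, -0.16, -0.05, -0.02]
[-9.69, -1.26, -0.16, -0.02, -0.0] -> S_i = -9.69*0.13^i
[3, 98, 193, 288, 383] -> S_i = 3 + 95*i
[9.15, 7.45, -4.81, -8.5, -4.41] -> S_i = Random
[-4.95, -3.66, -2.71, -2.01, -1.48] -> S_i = -4.95*0.74^i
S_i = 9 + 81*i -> [9, 90, 171, 252, 333]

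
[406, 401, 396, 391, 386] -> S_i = 406 + -5*i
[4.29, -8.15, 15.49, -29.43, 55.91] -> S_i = 4.29*(-1.90)^i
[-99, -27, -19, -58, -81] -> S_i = Random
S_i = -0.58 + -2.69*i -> [-0.58, -3.27, -5.96, -8.65, -11.34]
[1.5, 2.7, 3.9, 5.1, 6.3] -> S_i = 1.50 + 1.20*i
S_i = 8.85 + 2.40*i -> [8.85, 11.25, 13.65, 16.05, 18.45]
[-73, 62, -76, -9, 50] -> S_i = Random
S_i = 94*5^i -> [94, 470, 2350, 11750, 58750]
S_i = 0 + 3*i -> [0, 3, 6, 9, 12]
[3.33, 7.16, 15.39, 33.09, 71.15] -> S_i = 3.33*2.15^i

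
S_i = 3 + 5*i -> [3, 8, 13, 18, 23]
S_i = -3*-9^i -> [-3, 27, -243, 2187, -19683]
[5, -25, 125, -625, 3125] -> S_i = 5*-5^i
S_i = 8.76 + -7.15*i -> [8.76, 1.61, -5.54, -12.69, -19.84]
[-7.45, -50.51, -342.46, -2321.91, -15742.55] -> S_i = -7.45*6.78^i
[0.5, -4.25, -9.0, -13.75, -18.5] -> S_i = 0.50 + -4.75*i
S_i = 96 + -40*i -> [96, 56, 16, -24, -64]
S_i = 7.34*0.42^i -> [7.34, 3.08, 1.29, 0.54, 0.23]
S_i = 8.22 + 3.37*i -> [8.22, 11.59, 14.96, 18.33, 21.7]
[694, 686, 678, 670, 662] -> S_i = 694 + -8*i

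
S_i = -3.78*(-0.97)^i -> [-3.78, 3.67, -3.56, 3.45, -3.35]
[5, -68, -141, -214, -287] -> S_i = 5 + -73*i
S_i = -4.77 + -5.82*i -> [-4.77, -10.59, -16.41, -22.23, -28.05]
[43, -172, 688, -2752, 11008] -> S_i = 43*-4^i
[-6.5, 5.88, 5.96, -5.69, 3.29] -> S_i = Random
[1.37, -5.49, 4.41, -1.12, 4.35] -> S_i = Random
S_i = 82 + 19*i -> [82, 101, 120, 139, 158]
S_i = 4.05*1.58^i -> [4.05, 6.4, 10.11, 15.97, 25.24]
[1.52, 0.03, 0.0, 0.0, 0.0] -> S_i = 1.52*0.02^i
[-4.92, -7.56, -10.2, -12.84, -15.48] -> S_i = -4.92 + -2.64*i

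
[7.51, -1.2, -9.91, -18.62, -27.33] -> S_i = 7.51 + -8.71*i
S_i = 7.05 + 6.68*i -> [7.05, 13.73, 20.41, 27.09, 33.77]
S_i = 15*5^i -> [15, 75, 375, 1875, 9375]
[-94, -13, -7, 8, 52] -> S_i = Random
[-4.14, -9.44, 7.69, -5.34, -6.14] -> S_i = Random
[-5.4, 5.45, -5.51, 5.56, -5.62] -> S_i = -5.40*(-1.01)^i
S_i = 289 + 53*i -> [289, 342, 395, 448, 501]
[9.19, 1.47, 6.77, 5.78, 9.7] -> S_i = Random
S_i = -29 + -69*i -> [-29, -98, -167, -236, -305]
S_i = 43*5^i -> [43, 215, 1075, 5375, 26875]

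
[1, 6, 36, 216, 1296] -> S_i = 1*6^i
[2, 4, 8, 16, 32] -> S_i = 2*2^i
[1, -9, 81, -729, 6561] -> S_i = 1*-9^i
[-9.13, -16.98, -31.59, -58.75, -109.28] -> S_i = -9.13*1.86^i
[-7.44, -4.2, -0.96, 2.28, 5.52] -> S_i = -7.44 + 3.24*i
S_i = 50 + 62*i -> [50, 112, 174, 236, 298]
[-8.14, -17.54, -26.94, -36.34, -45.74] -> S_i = -8.14 + -9.40*i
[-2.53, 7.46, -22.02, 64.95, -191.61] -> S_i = -2.53*(-2.95)^i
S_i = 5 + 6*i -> [5, 11, 17, 23, 29]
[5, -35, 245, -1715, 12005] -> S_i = 5*-7^i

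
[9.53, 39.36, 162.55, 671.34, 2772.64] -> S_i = 9.53*4.13^i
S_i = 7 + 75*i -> [7, 82, 157, 232, 307]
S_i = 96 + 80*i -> [96, 176, 256, 336, 416]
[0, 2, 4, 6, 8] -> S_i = 0 + 2*i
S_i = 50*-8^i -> [50, -400, 3200, -25600, 204800]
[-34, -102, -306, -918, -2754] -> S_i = -34*3^i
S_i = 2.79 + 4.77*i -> [2.79, 7.56, 12.33, 17.1, 21.87]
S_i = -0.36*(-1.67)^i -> [-0.36, 0.6, -1.0, 1.68, -2.8]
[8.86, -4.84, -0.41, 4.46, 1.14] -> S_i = Random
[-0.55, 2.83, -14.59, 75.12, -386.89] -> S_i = -0.55*(-5.15)^i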